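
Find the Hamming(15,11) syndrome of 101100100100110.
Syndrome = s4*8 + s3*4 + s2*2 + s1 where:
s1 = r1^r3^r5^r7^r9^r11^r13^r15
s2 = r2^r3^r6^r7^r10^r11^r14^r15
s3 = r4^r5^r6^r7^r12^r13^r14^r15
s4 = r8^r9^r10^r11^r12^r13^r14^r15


s1=0, s2=0, s3=0, s4=1

Syndrome = 8 (error at position 8)


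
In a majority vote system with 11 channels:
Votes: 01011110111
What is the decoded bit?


Ones: 8 out of 11
Threshold: 6

1 (8/11 voted 1)


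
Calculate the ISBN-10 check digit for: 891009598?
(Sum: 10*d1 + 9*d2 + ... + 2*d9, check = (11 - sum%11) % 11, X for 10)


Weighted sum: 277
277 mod 11 = 2

Check digit: 9


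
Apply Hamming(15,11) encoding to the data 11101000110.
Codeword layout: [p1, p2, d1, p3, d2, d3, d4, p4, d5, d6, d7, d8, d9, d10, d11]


Parity bits: p1=0, p2=1, p3=0, p4=1

011011011000110


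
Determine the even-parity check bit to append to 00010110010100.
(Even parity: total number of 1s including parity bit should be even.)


Number of 1s in data: 5
Parity bit: 1

1


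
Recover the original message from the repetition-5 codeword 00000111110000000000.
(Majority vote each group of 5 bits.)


Groups: 00000, 11111, 00000, 00000
Majority votes: 0100

0100


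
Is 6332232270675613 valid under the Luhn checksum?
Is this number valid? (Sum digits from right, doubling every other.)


Luhn sum = 54
54 mod 10 = 4

Invalid (Luhn sum mod 10 = 4)


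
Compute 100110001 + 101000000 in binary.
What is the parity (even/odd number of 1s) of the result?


100110001 = 305
101000000 = 320
Sum = 625 = 1001110001
1s count = 5

odd parity (5 ones in 1001110001)


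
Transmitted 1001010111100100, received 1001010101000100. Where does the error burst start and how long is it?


XOR: 0000000010100000

Burst at position 8, length 3


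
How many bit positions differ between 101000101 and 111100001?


XOR: 010100100
Count of 1s: 3

3


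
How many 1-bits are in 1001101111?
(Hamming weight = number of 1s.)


Counting 1s in 1001101111

7


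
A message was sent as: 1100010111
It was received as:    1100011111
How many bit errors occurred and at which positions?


XOR: 0000001000

1 error(s) at position(s): 6


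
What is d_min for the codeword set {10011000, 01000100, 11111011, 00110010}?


Comparing all pairs, minimum distance: 4
Can detect 3 errors, correct 1 errors

4


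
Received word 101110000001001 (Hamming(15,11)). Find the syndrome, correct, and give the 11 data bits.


Syndrome = 0: no error detected

Data: 11000001001 (no errors)


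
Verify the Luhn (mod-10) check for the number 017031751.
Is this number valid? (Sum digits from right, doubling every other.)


Luhn sum = 23
23 mod 10 = 3

Invalid (Luhn sum mod 10 = 3)


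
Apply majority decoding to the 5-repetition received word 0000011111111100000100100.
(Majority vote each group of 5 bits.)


Groups: 00000, 11111, 11110, 00001, 00100
Majority votes: 01100

01100


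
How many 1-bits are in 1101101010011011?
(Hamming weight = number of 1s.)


Counting 1s in 1101101010011011

10


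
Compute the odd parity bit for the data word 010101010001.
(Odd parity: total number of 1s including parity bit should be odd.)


Number of 1s in data: 5
Parity bit: 0

0


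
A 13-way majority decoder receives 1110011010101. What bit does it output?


Ones: 8 out of 13
Threshold: 7

1 (8/13 voted 1)


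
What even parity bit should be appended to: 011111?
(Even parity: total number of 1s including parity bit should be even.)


Number of 1s in data: 5
Parity bit: 1

1


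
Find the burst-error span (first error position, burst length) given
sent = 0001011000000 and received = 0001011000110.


XOR: 0000000000110

Burst at position 10, length 2


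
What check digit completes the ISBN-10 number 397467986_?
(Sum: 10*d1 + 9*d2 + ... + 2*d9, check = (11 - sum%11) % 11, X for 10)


Weighted sum: 338
338 mod 11 = 8

Check digit: 3


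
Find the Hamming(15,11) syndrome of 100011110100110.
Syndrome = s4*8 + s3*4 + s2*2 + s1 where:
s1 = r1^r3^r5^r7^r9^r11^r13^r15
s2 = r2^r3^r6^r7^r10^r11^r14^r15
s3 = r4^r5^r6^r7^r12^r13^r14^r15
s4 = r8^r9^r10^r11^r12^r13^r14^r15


s1=0, s2=0, s3=1, s4=0

Syndrome = 4 (error at position 4)


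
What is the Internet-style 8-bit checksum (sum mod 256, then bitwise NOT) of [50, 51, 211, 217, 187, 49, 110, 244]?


Sum = 1119 mod 256 = 95
Complement = 160

160


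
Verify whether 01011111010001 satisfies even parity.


Number of 1s: 8

Yes, parity is correct (8 ones)


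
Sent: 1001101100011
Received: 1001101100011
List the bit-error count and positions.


XOR: 0000000000000

0 errors (received matches sent)


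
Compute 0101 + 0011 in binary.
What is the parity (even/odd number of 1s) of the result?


0101 = 5
0011 = 3
Sum = 8 = 1000
1s count = 1

odd parity (1 ones in 1000)


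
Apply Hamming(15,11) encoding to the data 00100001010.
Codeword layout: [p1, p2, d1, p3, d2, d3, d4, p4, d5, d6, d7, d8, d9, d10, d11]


Parity bits: p1=0, p2=0, p3=1, p4=0

000101000001010


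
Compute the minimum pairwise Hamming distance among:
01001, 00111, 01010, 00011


Comparing all pairs, minimum distance: 1
Can detect 0 errors, correct 0 errors

1


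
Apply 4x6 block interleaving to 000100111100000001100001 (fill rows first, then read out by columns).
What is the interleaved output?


Matrix:
  000100
  111100
  000001
  100001
Read columns: 010101000100110000000011

010101000100110000000011


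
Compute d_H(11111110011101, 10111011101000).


XOR: 01000101110101
Count of 1s: 7

7


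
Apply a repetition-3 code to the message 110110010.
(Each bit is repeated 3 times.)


Each bit -> 3 copies

111111000111111000000111000


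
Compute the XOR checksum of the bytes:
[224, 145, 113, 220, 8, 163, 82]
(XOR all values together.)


XOR chain: 224 ^ 145 ^ 113 ^ 220 ^ 8 ^ 163 ^ 82 = 37

37


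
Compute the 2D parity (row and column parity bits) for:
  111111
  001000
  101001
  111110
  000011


Row parities: 01110
Column parities: 100011

Row P: 01110, Col P: 100011, Corner: 1


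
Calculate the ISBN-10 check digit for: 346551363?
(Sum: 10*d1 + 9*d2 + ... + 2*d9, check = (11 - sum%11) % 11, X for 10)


Weighted sum: 220
220 mod 11 = 0

Check digit: 0


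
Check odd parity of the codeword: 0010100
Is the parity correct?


Number of 1s: 2

No, parity error (2 ones)


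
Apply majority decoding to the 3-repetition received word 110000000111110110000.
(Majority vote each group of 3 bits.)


Groups: 110, 000, 000, 111, 110, 110, 000
Majority votes: 1001110

1001110


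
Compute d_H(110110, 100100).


XOR: 010010
Count of 1s: 2

2


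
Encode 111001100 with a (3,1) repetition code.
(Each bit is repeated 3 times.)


Each bit -> 3 copies

111111111000000111111000000


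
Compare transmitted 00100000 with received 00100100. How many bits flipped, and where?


XOR: 00000100

1 error(s) at position(s): 5


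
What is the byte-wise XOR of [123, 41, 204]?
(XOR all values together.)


XOR chain: 123 ^ 41 ^ 204 = 158

158


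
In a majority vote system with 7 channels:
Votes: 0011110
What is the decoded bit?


Ones: 4 out of 7
Threshold: 4

1 (4/7 voted 1)


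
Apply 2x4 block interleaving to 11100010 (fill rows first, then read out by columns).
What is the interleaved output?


Matrix:
  1110
  0010
Read columns: 10101100

10101100


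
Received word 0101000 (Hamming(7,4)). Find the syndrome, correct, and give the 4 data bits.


Syndrome = 6: error at position 6

Data: 0010 (corrected bit 6)


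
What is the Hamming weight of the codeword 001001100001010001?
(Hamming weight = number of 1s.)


Counting 1s in 001001100001010001

6


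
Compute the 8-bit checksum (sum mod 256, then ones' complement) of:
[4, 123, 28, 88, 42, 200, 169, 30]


Sum = 684 mod 256 = 172
Complement = 83

83


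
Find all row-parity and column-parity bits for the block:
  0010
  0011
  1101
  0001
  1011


Row parities: 10111
Column parities: 0110

Row P: 10111, Col P: 0110, Corner: 0


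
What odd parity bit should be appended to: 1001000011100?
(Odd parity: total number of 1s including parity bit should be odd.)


Number of 1s in data: 5
Parity bit: 0

0


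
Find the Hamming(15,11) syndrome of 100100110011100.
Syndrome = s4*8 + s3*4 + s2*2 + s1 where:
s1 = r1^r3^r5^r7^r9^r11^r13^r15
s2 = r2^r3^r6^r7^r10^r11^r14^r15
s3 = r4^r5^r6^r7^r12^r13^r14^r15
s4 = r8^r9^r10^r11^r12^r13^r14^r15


s1=0, s2=0, s3=0, s4=0

Syndrome = 0 (no error)


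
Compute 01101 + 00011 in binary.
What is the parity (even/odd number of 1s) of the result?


01101 = 13
00011 = 3
Sum = 16 = 10000
1s count = 1

odd parity (1 ones in 10000)


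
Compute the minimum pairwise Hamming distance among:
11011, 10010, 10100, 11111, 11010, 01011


Comparing all pairs, minimum distance: 1
Can detect 0 errors, correct 0 errors

1


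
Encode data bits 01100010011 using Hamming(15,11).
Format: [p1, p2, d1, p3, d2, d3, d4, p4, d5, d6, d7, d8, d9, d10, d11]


Parity bits: p1=1, p2=0, p3=0, p4=1

100011010010011


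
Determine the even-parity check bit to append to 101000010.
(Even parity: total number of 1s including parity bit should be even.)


Number of 1s in data: 3
Parity bit: 1

1


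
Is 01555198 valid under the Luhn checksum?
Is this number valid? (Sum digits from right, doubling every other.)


Luhn sum = 26
26 mod 10 = 6

Invalid (Luhn sum mod 10 = 6)


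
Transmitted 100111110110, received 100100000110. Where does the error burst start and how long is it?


XOR: 000011110000

Burst at position 4, length 4


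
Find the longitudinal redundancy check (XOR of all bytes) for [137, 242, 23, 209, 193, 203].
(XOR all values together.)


XOR chain: 137 ^ 242 ^ 23 ^ 209 ^ 193 ^ 203 = 183

183


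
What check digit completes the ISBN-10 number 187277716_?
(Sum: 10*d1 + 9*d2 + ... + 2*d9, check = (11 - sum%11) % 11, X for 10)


Weighted sum: 272
272 mod 11 = 8

Check digit: 3


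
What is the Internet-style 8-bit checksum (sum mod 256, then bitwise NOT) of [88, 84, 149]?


Sum = 321 mod 256 = 65
Complement = 190

190


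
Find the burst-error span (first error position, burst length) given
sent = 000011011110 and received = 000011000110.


XOR: 000000011000

Burst at position 7, length 2


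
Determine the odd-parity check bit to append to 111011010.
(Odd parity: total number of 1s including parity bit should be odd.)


Number of 1s in data: 6
Parity bit: 1

1


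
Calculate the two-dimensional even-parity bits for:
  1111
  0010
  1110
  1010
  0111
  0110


Row parities: 011010
Column parities: 1000

Row P: 011010, Col P: 1000, Corner: 1


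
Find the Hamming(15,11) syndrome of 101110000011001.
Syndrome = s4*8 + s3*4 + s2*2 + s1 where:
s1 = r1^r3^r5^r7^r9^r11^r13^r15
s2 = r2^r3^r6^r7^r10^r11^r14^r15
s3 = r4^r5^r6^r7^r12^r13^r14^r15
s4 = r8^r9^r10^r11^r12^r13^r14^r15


s1=1, s2=1, s3=0, s4=1

Syndrome = 11 (error at position 11)


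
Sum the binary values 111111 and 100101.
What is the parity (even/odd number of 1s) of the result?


111111 = 63
100101 = 37
Sum = 100 = 1100100
1s count = 3

odd parity (3 ones in 1100100)


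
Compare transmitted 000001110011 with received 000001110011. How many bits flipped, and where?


XOR: 000000000000

0 errors (received matches sent)


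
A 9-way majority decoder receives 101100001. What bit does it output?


Ones: 4 out of 9
Threshold: 5

0 (4/9 voted 1)


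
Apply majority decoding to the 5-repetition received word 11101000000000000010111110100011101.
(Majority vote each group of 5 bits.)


Groups: 11101, 00000, 00000, 00010, 11111, 01000, 11101
Majority votes: 1000101

1000101


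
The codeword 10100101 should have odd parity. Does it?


Number of 1s: 4

No, parity error (4 ones)


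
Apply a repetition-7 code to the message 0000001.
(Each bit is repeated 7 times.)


Each bit -> 7 copies

0000000000000000000000000000000000000000001111111


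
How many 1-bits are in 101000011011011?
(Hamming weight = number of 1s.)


Counting 1s in 101000011011011

8


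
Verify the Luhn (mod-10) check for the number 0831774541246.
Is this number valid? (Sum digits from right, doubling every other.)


Luhn sum = 51
51 mod 10 = 1

Invalid (Luhn sum mod 10 = 1)


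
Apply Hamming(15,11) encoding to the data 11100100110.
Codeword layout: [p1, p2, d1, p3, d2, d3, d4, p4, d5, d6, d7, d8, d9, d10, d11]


Parity bits: p1=1, p2=0, p3=0, p4=1

101011010100110


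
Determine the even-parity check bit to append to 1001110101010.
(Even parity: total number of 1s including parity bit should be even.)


Number of 1s in data: 7
Parity bit: 1

1


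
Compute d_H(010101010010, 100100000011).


XOR: 110001010001
Count of 1s: 5

5


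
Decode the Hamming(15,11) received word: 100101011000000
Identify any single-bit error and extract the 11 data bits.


Syndrome = 2: error at position 2

Data: 00101000000 (corrected bit 2)


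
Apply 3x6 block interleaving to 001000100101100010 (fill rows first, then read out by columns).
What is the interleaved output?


Matrix:
  001000
  100101
  100010
Read columns: 011000100010001010

011000100010001010


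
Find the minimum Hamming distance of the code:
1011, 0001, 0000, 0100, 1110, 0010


Comparing all pairs, minimum distance: 1
Can detect 0 errors, correct 0 errors

1


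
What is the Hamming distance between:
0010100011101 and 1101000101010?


XOR: 1111100110111
Count of 1s: 10

10


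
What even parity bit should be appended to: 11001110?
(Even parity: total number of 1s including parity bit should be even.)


Number of 1s in data: 5
Parity bit: 1

1


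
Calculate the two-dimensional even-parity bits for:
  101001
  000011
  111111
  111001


Row parities: 1000
Column parities: 101100

Row P: 1000, Col P: 101100, Corner: 1


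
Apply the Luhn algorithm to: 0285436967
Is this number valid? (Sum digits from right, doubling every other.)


Luhn sum = 47
47 mod 10 = 7

Invalid (Luhn sum mod 10 = 7)


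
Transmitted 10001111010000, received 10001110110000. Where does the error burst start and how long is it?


XOR: 00000001100000

Burst at position 7, length 2


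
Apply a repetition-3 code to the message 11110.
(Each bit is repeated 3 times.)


Each bit -> 3 copies

111111111111000


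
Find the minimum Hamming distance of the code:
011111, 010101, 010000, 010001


Comparing all pairs, minimum distance: 1
Can detect 0 errors, correct 0 errors

1


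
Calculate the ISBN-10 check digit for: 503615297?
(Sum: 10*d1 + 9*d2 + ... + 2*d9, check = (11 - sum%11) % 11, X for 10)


Weighted sum: 196
196 mod 11 = 9

Check digit: 2


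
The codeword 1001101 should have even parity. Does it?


Number of 1s: 4

Yes, parity is correct (4 ones)


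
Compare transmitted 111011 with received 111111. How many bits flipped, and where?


XOR: 000100

1 error(s) at position(s): 3


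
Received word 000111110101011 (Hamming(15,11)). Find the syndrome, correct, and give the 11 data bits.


Syndrome = 15: error at position 15

Data: 01110101010 (corrected bit 15)


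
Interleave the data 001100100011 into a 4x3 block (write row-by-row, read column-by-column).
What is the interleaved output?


Matrix:
  001
  100
  100
  011
Read columns: 011000011001

011000011001


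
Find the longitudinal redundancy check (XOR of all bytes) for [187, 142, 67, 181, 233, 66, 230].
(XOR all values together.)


XOR chain: 187 ^ 142 ^ 67 ^ 181 ^ 233 ^ 66 ^ 230 = 142

142


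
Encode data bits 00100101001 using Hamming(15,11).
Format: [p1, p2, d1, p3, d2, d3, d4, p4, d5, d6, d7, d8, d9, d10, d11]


Parity bits: p1=1, p2=1, p3=1, p4=1

110101010101001


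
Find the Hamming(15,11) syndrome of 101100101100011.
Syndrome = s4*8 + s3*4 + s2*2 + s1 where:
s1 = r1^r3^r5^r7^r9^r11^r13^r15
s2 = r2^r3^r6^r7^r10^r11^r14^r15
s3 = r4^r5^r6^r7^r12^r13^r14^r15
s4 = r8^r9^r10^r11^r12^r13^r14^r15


s1=1, s2=1, s3=0, s4=0

Syndrome = 3 (error at position 3)


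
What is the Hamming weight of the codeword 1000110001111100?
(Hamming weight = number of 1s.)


Counting 1s in 1000110001111100

8


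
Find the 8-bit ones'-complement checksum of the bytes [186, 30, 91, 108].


Sum = 415 mod 256 = 159
Complement = 96

96


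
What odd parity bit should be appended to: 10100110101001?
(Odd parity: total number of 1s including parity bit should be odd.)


Number of 1s in data: 7
Parity bit: 0

0


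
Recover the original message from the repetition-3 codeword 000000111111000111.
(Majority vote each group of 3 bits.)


Groups: 000, 000, 111, 111, 000, 111
Majority votes: 001101

001101


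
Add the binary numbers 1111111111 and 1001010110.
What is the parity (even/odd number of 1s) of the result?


1111111111 = 1023
1001010110 = 598
Sum = 1621 = 11001010101
1s count = 6

even parity (6 ones in 11001010101)


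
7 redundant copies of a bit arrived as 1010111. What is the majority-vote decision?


Ones: 5 out of 7
Threshold: 4

1 (5/7 voted 1)


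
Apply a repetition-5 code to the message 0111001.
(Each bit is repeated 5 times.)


Each bit -> 5 copies

00000111111111111111000000000011111


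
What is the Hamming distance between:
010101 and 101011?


XOR: 111110
Count of 1s: 5

5


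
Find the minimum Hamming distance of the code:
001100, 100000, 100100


Comparing all pairs, minimum distance: 1
Can detect 0 errors, correct 0 errors

1


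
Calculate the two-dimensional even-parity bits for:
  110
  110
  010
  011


Row parities: 0010
Column parities: 001

Row P: 0010, Col P: 001, Corner: 1


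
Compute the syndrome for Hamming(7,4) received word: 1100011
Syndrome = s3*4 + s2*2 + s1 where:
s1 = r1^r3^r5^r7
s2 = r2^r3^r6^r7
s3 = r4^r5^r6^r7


s1=0, s2=1, s3=0

Syndrome = 2 (error at position 2)


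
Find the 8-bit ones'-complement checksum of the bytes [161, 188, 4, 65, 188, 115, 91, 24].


Sum = 836 mod 256 = 68
Complement = 187

187


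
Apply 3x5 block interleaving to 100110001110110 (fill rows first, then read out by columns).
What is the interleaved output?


Matrix:
  10011
  00011
  10110
Read columns: 101000001111110

101000001111110


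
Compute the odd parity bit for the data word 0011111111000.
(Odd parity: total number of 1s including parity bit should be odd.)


Number of 1s in data: 8
Parity bit: 1

1


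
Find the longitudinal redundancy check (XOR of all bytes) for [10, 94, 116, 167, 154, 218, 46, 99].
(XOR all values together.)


XOR chain: 10 ^ 94 ^ 116 ^ 167 ^ 154 ^ 218 ^ 46 ^ 99 = 138

138


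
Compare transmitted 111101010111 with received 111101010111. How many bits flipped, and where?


XOR: 000000000000

0 errors (received matches sent)


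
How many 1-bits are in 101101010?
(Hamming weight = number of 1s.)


Counting 1s in 101101010

5


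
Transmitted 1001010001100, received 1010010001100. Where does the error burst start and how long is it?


XOR: 0011000000000

Burst at position 2, length 2


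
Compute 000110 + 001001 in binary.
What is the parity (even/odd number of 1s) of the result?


000110 = 6
001001 = 9
Sum = 15 = 1111
1s count = 4

even parity (4 ones in 1111)


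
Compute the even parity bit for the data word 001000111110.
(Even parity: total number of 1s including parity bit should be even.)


Number of 1s in data: 6
Parity bit: 0

0


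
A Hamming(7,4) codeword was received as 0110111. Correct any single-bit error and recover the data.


Syndrome = 5: error at position 5

Data: 1011 (corrected bit 5)


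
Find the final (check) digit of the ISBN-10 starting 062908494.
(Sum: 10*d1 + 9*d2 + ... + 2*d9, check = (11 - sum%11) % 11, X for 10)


Weighted sum: 224
224 mod 11 = 4

Check digit: 7


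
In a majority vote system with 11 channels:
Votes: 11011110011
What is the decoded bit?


Ones: 8 out of 11
Threshold: 6

1 (8/11 voted 1)


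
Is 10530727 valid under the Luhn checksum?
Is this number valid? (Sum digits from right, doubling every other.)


Luhn sum = 24
24 mod 10 = 4

Invalid (Luhn sum mod 10 = 4)


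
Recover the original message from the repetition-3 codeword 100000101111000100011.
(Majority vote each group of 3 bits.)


Groups: 100, 000, 101, 111, 000, 100, 011
Majority votes: 0011001

0011001


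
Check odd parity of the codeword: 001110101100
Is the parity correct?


Number of 1s: 6

No, parity error (6 ones)


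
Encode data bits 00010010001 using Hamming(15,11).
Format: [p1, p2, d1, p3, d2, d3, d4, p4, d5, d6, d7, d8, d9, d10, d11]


Parity bits: p1=1, p2=1, p3=0, p4=0

110000100010001


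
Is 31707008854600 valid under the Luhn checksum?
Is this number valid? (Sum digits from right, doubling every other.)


Luhn sum = 51
51 mod 10 = 1

Invalid (Luhn sum mod 10 = 1)


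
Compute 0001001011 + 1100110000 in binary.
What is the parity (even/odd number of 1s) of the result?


0001001011 = 75
1100110000 = 816
Sum = 891 = 1101111011
1s count = 8

even parity (8 ones in 1101111011)


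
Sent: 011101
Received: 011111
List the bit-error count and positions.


XOR: 000010

1 error(s) at position(s): 4


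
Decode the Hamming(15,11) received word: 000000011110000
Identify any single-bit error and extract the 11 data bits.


Syndrome = 0: no error detected

Data: 00001110000 (no errors)


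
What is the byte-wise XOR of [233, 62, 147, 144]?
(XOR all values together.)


XOR chain: 233 ^ 62 ^ 147 ^ 144 = 212

212


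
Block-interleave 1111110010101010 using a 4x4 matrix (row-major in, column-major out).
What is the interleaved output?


Matrix:
  1111
  1100
  1010
  1010
Read columns: 1111110010111000

1111110010111000


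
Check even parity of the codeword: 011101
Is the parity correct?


Number of 1s: 4

Yes, parity is correct (4 ones)


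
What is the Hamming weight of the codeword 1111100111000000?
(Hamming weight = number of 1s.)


Counting 1s in 1111100111000000

8


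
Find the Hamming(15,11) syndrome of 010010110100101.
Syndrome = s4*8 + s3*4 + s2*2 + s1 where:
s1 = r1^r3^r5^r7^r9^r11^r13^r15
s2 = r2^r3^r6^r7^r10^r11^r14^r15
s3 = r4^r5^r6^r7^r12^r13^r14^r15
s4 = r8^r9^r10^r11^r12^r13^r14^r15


s1=0, s2=0, s3=0, s4=0

Syndrome = 0 (no error)


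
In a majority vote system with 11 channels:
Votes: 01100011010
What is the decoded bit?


Ones: 5 out of 11
Threshold: 6

0 (5/11 voted 1)


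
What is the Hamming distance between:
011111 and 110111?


XOR: 101000
Count of 1s: 2

2


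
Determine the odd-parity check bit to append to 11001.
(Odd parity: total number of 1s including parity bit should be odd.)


Number of 1s in data: 3
Parity bit: 0

0


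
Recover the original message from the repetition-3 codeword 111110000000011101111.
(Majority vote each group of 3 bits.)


Groups: 111, 110, 000, 000, 011, 101, 111
Majority votes: 1100111

1100111


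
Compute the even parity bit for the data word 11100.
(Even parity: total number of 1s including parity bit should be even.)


Number of 1s in data: 3
Parity bit: 1

1


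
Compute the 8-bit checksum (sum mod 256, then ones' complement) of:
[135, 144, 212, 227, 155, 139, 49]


Sum = 1061 mod 256 = 37
Complement = 218

218


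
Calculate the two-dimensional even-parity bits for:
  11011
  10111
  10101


Row parities: 001
Column parities: 11001

Row P: 001, Col P: 11001, Corner: 1


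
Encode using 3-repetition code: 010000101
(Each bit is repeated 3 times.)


Each bit -> 3 copies

000111000000000000111000111


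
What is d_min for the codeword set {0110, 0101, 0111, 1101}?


Comparing all pairs, minimum distance: 1
Can detect 0 errors, correct 0 errors

1


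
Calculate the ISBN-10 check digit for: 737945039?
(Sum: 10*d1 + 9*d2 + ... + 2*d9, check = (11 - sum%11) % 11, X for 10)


Weighted sum: 292
292 mod 11 = 6

Check digit: 5


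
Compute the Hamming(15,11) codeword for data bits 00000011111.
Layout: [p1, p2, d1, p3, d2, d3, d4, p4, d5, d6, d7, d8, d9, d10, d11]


Parity bits: p1=1, p2=1, p3=0, p4=1

110000010011111


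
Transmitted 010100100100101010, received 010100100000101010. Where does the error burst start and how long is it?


XOR: 000000000100000000

Burst at position 9, length 1


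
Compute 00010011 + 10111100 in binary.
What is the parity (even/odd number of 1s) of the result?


00010011 = 19
10111100 = 188
Sum = 207 = 11001111
1s count = 6

even parity (6 ones in 11001111)


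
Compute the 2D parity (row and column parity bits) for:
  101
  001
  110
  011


Row parities: 0100
Column parities: 001

Row P: 0100, Col P: 001, Corner: 1


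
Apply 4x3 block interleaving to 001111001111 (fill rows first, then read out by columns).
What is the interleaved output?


Matrix:
  001
  111
  001
  111
Read columns: 010101011111

010101011111


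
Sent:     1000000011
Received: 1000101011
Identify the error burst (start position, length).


XOR: 0000101000

Burst at position 4, length 3


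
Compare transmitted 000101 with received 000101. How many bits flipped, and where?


XOR: 000000

0 errors (received matches sent)


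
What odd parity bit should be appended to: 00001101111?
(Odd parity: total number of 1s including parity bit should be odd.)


Number of 1s in data: 6
Parity bit: 1

1


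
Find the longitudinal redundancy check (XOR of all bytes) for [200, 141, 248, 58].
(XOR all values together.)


XOR chain: 200 ^ 141 ^ 248 ^ 58 = 135

135


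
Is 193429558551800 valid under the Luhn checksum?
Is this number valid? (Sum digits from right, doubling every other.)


Luhn sum = 62
62 mod 10 = 2

Invalid (Luhn sum mod 10 = 2)


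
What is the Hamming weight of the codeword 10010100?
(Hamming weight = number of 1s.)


Counting 1s in 10010100

3


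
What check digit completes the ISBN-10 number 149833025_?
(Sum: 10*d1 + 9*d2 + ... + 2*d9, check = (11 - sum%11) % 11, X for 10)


Weighted sum: 223
223 mod 11 = 3

Check digit: 8


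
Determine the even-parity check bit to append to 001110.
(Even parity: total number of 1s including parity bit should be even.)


Number of 1s in data: 3
Parity bit: 1

1


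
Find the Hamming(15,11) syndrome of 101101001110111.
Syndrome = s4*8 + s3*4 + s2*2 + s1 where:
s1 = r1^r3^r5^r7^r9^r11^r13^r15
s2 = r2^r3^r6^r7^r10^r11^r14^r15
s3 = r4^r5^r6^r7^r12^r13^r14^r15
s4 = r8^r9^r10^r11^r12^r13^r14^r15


s1=0, s2=0, s3=1, s4=0

Syndrome = 4 (error at position 4)


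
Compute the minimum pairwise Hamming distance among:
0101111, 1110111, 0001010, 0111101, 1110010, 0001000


Comparing all pairs, minimum distance: 1
Can detect 0 errors, correct 0 errors

1


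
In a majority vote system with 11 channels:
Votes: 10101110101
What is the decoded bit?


Ones: 7 out of 11
Threshold: 6

1 (7/11 voted 1)


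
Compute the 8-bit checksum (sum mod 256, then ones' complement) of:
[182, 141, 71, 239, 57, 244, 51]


Sum = 985 mod 256 = 217
Complement = 38

38


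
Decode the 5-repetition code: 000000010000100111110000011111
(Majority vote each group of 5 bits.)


Groups: 00000, 00100, 00100, 11111, 00000, 11111
Majority votes: 000101

000101


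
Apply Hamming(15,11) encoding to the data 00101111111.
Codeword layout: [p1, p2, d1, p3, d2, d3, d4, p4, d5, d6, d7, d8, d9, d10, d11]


Parity bits: p1=0, p2=1, p3=1, p4=1

010101011111111


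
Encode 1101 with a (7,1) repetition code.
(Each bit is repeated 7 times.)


Each bit -> 7 copies

1111111111111100000001111111


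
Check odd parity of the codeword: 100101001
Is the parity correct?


Number of 1s: 4

No, parity error (4 ones)


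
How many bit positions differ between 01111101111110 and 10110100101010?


XOR: 11001001010100
Count of 1s: 6

6


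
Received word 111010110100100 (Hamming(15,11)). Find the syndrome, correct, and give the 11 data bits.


Syndrome = 13: error at position 13

Data: 11010100000 (corrected bit 13)


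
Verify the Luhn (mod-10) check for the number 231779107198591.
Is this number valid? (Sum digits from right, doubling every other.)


Luhn sum = 71
71 mod 10 = 1

Invalid (Luhn sum mod 10 = 1)


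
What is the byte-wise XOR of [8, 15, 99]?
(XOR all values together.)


XOR chain: 8 ^ 15 ^ 99 = 100

100


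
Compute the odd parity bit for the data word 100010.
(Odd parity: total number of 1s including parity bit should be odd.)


Number of 1s in data: 2
Parity bit: 1

1


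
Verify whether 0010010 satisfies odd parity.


Number of 1s: 2

No, parity error (2 ones)


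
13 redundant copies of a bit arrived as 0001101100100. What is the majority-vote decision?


Ones: 5 out of 13
Threshold: 7

0 (5/13 voted 1)


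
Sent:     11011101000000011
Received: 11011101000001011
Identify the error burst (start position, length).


XOR: 00000000000001000

Burst at position 13, length 1


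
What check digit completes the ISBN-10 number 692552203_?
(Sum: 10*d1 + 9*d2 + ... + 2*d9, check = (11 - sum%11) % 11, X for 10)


Weighted sum: 246
246 mod 11 = 4

Check digit: 7


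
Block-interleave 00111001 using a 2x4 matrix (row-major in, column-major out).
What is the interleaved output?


Matrix:
  0011
  1001
Read columns: 01001011

01001011


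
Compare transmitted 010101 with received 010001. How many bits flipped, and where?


XOR: 000100

1 error(s) at position(s): 3


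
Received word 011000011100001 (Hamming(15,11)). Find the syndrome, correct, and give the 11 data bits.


Syndrome = 5: error at position 5

Data: 11001100001 (corrected bit 5)


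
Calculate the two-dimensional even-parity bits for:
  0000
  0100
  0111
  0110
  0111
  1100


Row parities: 011010
Column parities: 1110

Row P: 011010, Col P: 1110, Corner: 1


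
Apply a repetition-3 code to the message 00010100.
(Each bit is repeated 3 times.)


Each bit -> 3 copies

000000000111000111000000


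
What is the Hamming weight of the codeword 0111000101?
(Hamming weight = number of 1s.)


Counting 1s in 0111000101

5


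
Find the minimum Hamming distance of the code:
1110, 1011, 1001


Comparing all pairs, minimum distance: 1
Can detect 0 errors, correct 0 errors

1


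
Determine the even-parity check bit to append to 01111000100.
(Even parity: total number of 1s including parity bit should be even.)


Number of 1s in data: 5
Parity bit: 1

1


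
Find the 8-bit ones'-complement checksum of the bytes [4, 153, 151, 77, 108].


Sum = 493 mod 256 = 237
Complement = 18

18


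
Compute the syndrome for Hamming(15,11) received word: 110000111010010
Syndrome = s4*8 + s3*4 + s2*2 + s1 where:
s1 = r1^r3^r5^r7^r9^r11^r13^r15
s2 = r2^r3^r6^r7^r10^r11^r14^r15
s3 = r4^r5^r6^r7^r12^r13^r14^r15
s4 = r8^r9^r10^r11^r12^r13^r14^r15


s1=0, s2=0, s3=0, s4=0

Syndrome = 0 (no error)


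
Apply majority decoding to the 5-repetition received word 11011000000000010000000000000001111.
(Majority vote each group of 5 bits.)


Groups: 11011, 00000, 00000, 10000, 00000, 00000, 01111
Majority votes: 1000001

1000001


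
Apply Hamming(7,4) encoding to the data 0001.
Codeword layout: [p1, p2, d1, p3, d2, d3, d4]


Parity bits: p1=1, p2=1, p3=1

1101001


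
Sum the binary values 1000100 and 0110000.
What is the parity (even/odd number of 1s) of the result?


1000100 = 68
0110000 = 48
Sum = 116 = 1110100
1s count = 4

even parity (4 ones in 1110100)


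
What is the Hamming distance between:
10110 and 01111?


XOR: 11001
Count of 1s: 3

3


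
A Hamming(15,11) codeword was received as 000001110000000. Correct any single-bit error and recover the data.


Syndrome = 9: error at position 9

Data: 00111000000 (corrected bit 9)


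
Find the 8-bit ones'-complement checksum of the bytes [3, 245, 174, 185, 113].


Sum = 720 mod 256 = 208
Complement = 47

47


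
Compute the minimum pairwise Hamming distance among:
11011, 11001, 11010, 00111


Comparing all pairs, minimum distance: 1
Can detect 0 errors, correct 0 errors

1


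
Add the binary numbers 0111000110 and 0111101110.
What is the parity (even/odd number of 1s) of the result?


0111000110 = 454
0111101110 = 494
Sum = 948 = 1110110100
1s count = 6

even parity (6 ones in 1110110100)


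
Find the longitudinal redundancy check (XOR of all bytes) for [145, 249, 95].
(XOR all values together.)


XOR chain: 145 ^ 249 ^ 95 = 55

55


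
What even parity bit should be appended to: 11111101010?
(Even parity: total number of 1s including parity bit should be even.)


Number of 1s in data: 8
Parity bit: 0

0


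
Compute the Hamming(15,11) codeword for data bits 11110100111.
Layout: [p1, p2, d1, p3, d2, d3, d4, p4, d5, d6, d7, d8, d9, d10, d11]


Parity bits: p1=1, p2=0, p3=0, p4=0

101011100100111


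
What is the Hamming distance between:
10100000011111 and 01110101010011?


XOR: 11010101001100
Count of 1s: 7

7


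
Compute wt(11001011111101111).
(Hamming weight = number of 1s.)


Counting 1s in 11001011111101111

13


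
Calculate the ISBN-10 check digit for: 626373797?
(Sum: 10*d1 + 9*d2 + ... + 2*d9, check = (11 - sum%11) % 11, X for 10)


Weighted sum: 273
273 mod 11 = 9

Check digit: 2


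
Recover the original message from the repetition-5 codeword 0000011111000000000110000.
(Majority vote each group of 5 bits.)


Groups: 00000, 11111, 00000, 00001, 10000
Majority votes: 01000

01000


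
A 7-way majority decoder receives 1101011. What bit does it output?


Ones: 5 out of 7
Threshold: 4

1 (5/7 voted 1)


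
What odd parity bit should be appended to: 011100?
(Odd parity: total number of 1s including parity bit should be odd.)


Number of 1s in data: 3
Parity bit: 0

0


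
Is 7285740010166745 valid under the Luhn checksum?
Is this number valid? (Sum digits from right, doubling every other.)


Luhn sum = 61
61 mod 10 = 1

Invalid (Luhn sum mod 10 = 1)


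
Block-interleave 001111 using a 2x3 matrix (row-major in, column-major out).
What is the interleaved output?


Matrix:
  001
  111
Read columns: 010111

010111


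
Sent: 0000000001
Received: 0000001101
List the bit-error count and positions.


XOR: 0000001100

2 error(s) at position(s): 6, 7


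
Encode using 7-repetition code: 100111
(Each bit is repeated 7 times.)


Each bit -> 7 copies

111111100000000000000111111111111111111111


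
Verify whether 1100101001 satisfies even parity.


Number of 1s: 5

No, parity error (5 ones)


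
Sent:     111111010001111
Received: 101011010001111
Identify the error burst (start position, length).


XOR: 010100000000000

Burst at position 1, length 3


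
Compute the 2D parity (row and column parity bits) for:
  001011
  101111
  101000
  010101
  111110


Row parities: 11011
Column parities: 100111

Row P: 11011, Col P: 100111, Corner: 0


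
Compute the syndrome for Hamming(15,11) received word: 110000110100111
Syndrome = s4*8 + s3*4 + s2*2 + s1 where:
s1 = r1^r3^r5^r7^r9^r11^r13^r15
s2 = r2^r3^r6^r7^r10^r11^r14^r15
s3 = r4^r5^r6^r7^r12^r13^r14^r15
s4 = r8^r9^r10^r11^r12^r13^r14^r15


s1=0, s2=1, s3=0, s4=1

Syndrome = 10 (error at position 10)


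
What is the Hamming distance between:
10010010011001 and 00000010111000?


XOR: 10010000100001
Count of 1s: 4

4


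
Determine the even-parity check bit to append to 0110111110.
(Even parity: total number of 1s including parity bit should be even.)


Number of 1s in data: 7
Parity bit: 1

1


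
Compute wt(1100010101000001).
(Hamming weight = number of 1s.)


Counting 1s in 1100010101000001

6


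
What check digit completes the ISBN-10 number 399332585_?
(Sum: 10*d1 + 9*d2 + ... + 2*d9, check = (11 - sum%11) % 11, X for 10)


Weighted sum: 286
286 mod 11 = 0

Check digit: 0


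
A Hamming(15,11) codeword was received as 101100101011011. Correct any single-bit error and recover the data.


Syndrome = 14: error at position 14

Data: 10011011001 (corrected bit 14)


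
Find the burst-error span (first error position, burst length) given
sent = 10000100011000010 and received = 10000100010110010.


XOR: 00000000001110000

Burst at position 10, length 3


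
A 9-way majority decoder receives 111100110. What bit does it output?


Ones: 6 out of 9
Threshold: 5

1 (6/9 voted 1)


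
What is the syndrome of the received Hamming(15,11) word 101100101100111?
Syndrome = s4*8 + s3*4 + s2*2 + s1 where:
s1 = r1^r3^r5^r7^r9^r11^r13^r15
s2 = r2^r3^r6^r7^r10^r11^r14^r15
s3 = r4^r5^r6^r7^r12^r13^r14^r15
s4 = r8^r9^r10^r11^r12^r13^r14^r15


s1=0, s2=1, s3=1, s4=1

Syndrome = 14 (error at position 14)


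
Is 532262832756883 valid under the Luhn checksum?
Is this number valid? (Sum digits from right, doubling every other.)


Luhn sum = 74
74 mod 10 = 4

Invalid (Luhn sum mod 10 = 4)


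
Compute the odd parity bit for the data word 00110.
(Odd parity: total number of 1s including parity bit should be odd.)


Number of 1s in data: 2
Parity bit: 1

1


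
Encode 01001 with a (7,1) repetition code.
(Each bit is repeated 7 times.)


Each bit -> 7 copies

00000001111111000000000000001111111


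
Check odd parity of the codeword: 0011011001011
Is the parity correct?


Number of 1s: 7

Yes, parity is correct (7 ones)


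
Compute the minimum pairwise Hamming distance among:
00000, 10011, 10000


Comparing all pairs, minimum distance: 1
Can detect 0 errors, correct 0 errors

1


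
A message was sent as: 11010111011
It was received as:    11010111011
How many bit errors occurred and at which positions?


XOR: 00000000000

0 errors (received matches sent)


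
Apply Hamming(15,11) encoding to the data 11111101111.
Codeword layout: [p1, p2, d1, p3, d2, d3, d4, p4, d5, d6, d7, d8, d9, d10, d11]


Parity bits: p1=0, p2=0, p3=1, p4=0

001111101101111


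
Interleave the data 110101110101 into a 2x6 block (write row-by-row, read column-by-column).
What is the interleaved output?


Matrix:
  110101
  110101
Read columns: 111100110011

111100110011


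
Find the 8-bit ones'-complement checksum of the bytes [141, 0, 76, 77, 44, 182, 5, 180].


Sum = 705 mod 256 = 193
Complement = 62

62


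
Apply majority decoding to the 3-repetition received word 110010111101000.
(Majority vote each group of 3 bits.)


Groups: 110, 010, 111, 101, 000
Majority votes: 10110

10110


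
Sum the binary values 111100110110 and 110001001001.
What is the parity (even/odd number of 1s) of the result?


111100110110 = 3894
110001001001 = 3145
Sum = 7039 = 1101101111111
1s count = 11

odd parity (11 ones in 1101101111111)


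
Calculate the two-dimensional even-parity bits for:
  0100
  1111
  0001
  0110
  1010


Row parities: 10100
Column parities: 0110

Row P: 10100, Col P: 0110, Corner: 0


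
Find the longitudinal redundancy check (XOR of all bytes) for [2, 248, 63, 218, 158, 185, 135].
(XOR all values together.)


XOR chain: 2 ^ 248 ^ 63 ^ 218 ^ 158 ^ 185 ^ 135 = 191

191


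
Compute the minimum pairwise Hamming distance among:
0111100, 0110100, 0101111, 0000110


Comparing all pairs, minimum distance: 1
Can detect 0 errors, correct 0 errors

1


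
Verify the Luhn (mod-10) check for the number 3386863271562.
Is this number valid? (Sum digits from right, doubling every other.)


Luhn sum = 57
57 mod 10 = 7

Invalid (Luhn sum mod 10 = 7)
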